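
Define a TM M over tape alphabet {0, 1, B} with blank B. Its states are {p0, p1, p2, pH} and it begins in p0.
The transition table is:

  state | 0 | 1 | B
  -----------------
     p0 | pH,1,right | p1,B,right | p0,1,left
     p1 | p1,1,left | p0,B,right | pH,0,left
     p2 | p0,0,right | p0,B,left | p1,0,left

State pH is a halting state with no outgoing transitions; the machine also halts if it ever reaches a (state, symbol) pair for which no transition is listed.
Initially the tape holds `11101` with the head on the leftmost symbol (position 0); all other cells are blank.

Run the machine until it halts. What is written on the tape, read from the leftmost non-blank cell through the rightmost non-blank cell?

011

p0 | [1]1101   read 1 → write B, move right, go to p1
p1 | B[1]101   read 1 → write B, move right, go to p0
p0 | BB[1]01   read 1 → write B, move right, go to p1
p1 | BBB[0]1   read 0 → write 1, move left, go to p1
p1 | BB[B]11   read B → write 0, move left, go to pH
pH | B[B]011
The non-blank tape span at halt is 011.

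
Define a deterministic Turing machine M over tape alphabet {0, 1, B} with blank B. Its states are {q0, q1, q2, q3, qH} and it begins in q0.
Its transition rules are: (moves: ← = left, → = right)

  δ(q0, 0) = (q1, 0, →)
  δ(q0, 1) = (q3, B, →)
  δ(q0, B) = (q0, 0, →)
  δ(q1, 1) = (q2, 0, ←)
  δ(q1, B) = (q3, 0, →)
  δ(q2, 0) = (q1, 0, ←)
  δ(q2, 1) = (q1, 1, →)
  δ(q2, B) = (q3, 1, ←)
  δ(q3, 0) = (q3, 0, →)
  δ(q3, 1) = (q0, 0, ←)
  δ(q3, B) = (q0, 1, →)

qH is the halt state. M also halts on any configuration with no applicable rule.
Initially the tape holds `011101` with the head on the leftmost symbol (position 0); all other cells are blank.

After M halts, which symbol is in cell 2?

0

q0 | B[0]11101   read 0 → write 0, move →, go to q1
q1 | B0[1]1101   read 1 → write 0, move ←, go to q2
q2 | B[0]01101   read 0 → write 0, move ←, go to q1
q1 | [B]001101   read B → write 0, move →, go to q3
q3 | 0[0]01101   read 0 → write 0, move →, go to q3
q3 | 00[0]1101   read 0 → write 0, move →, go to q3
q3 | 000[1]101   read 1 → write 0, move ←, go to q0
q0 | 00[0]0101   read 0 → write 0, move →, go to q1
q1 | 000[0]101
Cell 2 holds 0 when M halts.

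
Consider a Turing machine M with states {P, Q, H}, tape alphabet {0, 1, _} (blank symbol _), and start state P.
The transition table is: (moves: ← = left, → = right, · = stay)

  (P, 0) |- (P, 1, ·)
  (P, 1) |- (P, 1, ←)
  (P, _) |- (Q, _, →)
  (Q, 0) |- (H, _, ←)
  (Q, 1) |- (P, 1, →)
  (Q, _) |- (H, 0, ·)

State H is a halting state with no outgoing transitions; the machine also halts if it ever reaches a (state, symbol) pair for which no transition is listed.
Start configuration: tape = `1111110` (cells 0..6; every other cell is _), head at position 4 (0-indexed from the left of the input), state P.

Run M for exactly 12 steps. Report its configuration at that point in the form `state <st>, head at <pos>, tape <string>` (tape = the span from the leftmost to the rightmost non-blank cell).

state P, head at 0, tape 1111110

state=P head=4 tape=_1111[1]10   (P,1)→(P,1,←)
state=P head=3 tape=_111[1]110   (P,1)→(P,1,←)
state=P head=2 tape=_11[1]1110   (P,1)→(P,1,←)
state=P head=1 tape=_1[1]11110   (P,1)→(P,1,←)
state=P head=0 tape=_[1]111110   (P,1)→(P,1,←)
state=P head=-1 tape=[_]1111110   (P,_)→(Q,_,→)
state=Q head=0 tape=_[1]111110   (Q,1)→(P,1,→)
state=P head=1 tape=_1[1]11110   (P,1)→(P,1,←)
state=P head=0 tape=_[1]111110   (P,1)→(P,1,←)
state=P head=-1 tape=[_]1111110   (P,_)→(Q,_,→)
state=Q head=0 tape=_[1]111110   (Q,1)→(P,1,→)
state=P head=1 tape=_1[1]11110   (P,1)→(P,1,←)
state=P head=0 tape=_[1]111110
After 12 steps: state P, head at 0, tape 1111110.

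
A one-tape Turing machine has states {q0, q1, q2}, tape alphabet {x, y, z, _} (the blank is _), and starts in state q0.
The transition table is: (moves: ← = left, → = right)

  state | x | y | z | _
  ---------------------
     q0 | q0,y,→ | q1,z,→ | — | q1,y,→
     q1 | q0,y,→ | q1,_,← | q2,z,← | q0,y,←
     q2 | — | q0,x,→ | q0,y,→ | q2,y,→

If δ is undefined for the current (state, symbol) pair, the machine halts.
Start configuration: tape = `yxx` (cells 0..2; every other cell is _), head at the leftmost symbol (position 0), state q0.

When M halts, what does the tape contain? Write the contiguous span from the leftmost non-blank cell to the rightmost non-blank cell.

zyxz

q0 | [y]xx__   read y → write z, move →, go to q1
q1 | z[x]x__   read x → write y, move →, go to q0
q0 | zy[x]__   read x → write y, move →, go to q0
q0 | zyy[_]_   read _ → write y, move →, go to q1
q1 | zyyy[_]   read _ → write y, move ←, go to q0
q0 | zyy[y]y   read y → write z, move →, go to q1
q1 | zyyz[y]   read y → write _, move ←, go to q1
q1 | zyy[z]_   read z → write z, move ←, go to q2
q2 | zy[y]z_   read y → write x, move →, go to q0
q0 | zyx[z]_
The non-blank tape span at halt is zyxz.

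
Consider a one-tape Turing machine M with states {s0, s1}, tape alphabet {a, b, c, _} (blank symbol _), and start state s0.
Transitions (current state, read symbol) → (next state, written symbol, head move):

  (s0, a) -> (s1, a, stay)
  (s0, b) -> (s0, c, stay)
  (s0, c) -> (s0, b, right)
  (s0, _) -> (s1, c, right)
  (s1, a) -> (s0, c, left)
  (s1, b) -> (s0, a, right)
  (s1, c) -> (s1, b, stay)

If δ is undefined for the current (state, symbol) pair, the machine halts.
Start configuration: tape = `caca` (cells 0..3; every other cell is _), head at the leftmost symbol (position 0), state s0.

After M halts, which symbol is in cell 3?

s0 | [c]aca__   read c → write b, move right, go to s0
s0 | b[a]ca__   read a → write a, move stay, go to s1
s1 | b[a]ca__   read a → write c, move left, go to s0
s0 | [b]cca__   read b → write c, move stay, go to s0
s0 | [c]cca__   read c → write b, move right, go to s0
s0 | b[c]ca__   read c → write b, move right, go to s0
s0 | bb[c]a__   read c → write b, move right, go to s0
s0 | bbb[a]__   read a → write a, move stay, go to s1
s1 | bbb[a]__   read a → write c, move left, go to s0
s0 | bb[b]c__   read b → write c, move stay, go to s0
s0 | bb[c]c__   read c → write b, move right, go to s0
s0 | bbb[c]__   read c → write b, move right, go to s0
s0 | bbbb[_]_   read _ → write c, move right, go to s1
s1 | bbbbc[_]
Cell 3 holds b when M halts.

b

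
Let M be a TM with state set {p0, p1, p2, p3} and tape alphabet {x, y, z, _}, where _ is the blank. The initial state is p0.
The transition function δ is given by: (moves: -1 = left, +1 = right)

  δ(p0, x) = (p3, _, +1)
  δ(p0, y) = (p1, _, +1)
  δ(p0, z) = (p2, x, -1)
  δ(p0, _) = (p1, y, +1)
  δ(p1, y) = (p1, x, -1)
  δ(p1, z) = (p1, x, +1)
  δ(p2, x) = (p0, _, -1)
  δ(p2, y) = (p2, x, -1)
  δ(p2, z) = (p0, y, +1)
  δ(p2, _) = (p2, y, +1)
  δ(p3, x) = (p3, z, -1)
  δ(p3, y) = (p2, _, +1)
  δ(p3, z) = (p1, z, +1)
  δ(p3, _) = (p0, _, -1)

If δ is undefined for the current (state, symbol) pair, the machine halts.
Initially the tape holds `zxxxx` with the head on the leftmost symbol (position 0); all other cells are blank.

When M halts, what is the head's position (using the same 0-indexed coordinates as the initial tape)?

p0 | _[z]xxxx   read z → write x, move -1, go to p2
p2 | [_]xxxxx   read _ → write y, move +1, go to p2
p2 | y[x]xxxx   read x → write _, move -1, go to p0
p0 | [y]_xxxx   read y → write _, move +1, go to p1
p1 | _[_]xxxx
At halt the head is at cell 0.

0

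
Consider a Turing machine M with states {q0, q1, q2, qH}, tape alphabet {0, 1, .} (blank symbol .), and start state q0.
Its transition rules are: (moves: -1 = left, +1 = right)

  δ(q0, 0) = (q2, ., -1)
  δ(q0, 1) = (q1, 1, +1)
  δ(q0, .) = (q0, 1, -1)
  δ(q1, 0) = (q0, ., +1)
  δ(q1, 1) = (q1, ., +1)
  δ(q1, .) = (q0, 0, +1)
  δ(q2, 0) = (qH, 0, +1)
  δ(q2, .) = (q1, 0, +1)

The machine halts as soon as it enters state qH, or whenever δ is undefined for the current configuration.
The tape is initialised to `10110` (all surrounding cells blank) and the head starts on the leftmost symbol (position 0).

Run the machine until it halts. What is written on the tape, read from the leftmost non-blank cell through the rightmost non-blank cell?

state=q0 head=0 tape=[1]0110.....   (q0,1)→(q1,1,+1)
state=q1 head=1 tape=1[0]110.....   (q1,0)→(q0,.,+1)
state=q0 head=2 tape=1.[1]10.....   (q0,1)→(q1,1,+1)
state=q1 head=3 tape=1.1[1]0.....   (q1,1)→(q1,.,+1)
state=q1 head=4 tape=1.1.[0].....   (q1,0)→(q0,.,+1)
state=q0 head=5 tape=1.1..[.]....   (q0,.)→(q0,1,-1)
state=q0 head=4 tape=1.1.[.]1....   (q0,.)→(q0,1,-1)
state=q0 head=3 tape=1.1[.]11....   (q0,.)→(q0,1,-1)
state=q0 head=2 tape=1.[1]111....   (q0,1)→(q1,1,+1)
state=q1 head=3 tape=1.1[1]11....   (q1,1)→(q1,.,+1)
state=q1 head=4 tape=1.1.[1]1....   (q1,1)→(q1,.,+1)
state=q1 head=5 tape=1.1..[1]....   (q1,1)→(q1,.,+1)
state=q1 head=6 tape=1.1...[.]...   (q1,.)→(q0,0,+1)
state=q0 head=7 tape=1.1...0[.]..   (q0,.)→(q0,1,-1)
state=q0 head=6 tape=1.1...[0]1..   (q0,0)→(q2,.,-1)
state=q2 head=5 tape=1.1..[.].1..   (q2,.)→(q1,0,+1)
state=q1 head=6 tape=1.1..0[.]1..   (q1,.)→(q0,0,+1)
state=q0 head=7 tape=1.1..00[1]..   (q0,1)→(q1,1,+1)
state=q1 head=8 tape=1.1..001[.].   (q1,.)→(q0,0,+1)
state=q0 head=9 tape=1.1..0010[.]   (q0,.)→(q0,1,-1)
state=q0 head=8 tape=1.1..001[0]1   (q0,0)→(q2,.,-1)
state=q2 head=7 tape=1.1..00[1].1
The non-blank tape span at halt is 1.1..001.1.

1.1..001.1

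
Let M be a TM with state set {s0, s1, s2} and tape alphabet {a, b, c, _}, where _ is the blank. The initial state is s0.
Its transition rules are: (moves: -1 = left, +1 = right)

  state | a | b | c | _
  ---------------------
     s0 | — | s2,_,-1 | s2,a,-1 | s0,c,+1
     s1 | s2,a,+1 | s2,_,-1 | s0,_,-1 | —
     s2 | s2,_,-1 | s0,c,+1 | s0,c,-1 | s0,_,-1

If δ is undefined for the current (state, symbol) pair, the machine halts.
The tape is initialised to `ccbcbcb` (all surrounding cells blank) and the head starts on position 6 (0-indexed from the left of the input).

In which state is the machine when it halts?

s0

state=s0 head=6 tape=__ccbcbc[b]   (s0,b)→(s2,_,-1)
state=s2 head=5 tape=__ccbcb[c]_   (s2,c)→(s0,c,-1)
state=s0 head=4 tape=__ccbc[b]c_   (s0,b)→(s2,_,-1)
state=s2 head=3 tape=__ccb[c]_c_   (s2,c)→(s0,c,-1)
state=s0 head=2 tape=__cc[b]c_c_   (s0,b)→(s2,_,-1)
state=s2 head=1 tape=__c[c]_c_c_   (s2,c)→(s0,c,-1)
state=s0 head=0 tape=__[c]c_c_c_   (s0,c)→(s2,a,-1)
state=s2 head=-1 tape=_[_]ac_c_c_   (s2,_)→(s0,_,-1)
state=s0 head=-2 tape=[_]_ac_c_c_   (s0,_)→(s0,c,+1)
state=s0 head=-1 tape=c[_]ac_c_c_   (s0,_)→(s0,c,+1)
state=s0 head=0 tape=cc[a]c_c_c_
No transition is defined for (s0, a); M halts in state s0.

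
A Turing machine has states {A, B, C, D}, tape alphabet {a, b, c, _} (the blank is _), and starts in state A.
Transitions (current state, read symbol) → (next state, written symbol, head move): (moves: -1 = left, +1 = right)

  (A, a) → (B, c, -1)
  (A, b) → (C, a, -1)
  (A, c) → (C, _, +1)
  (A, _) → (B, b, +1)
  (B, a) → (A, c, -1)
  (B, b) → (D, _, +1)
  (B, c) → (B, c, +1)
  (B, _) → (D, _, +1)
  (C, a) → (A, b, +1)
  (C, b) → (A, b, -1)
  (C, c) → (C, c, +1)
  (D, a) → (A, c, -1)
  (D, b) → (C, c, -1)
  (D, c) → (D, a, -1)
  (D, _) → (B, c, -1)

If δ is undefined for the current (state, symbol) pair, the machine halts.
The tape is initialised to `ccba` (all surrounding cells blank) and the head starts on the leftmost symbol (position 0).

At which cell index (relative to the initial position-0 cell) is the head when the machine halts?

6

state=A head=0 tape=[c]cba___   (A,c)→(C,_,+1)
state=C head=1 tape=_[c]ba___   (C,c)→(C,c,+1)
state=C head=2 tape=_c[b]a___   (C,b)→(A,b,-1)
state=A head=1 tape=_[c]ba___   (A,c)→(C,_,+1)
state=C head=2 tape=__[b]a___   (C,b)→(A,b,-1)
state=A head=1 tape=_[_]ba___   (A,_)→(B,b,+1)
state=B head=2 tape=_b[b]a___   (B,b)→(D,_,+1)
state=D head=3 tape=_b_[a]___   (D,a)→(A,c,-1)
state=A head=2 tape=_b[_]c___   (A,_)→(B,b,+1)
state=B head=3 tape=_bb[c]___   (B,c)→(B,c,+1)
state=B head=4 tape=_bbc[_]__   (B,_)→(D,_,+1)
state=D head=5 tape=_bbc_[_]_   (D,_)→(B,c,-1)
state=B head=4 tape=_bbc[_]c_   (B,_)→(D,_,+1)
state=D head=5 tape=_bbc_[c]_   (D,c)→(D,a,-1)
state=D head=4 tape=_bbc[_]a_   (D,_)→(B,c,-1)
state=B head=3 tape=_bb[c]ca_   (B,c)→(B,c,+1)
state=B head=4 tape=_bbc[c]a_   (B,c)→(B,c,+1)
state=B head=5 tape=_bbcc[a]_   (B,a)→(A,c,-1)
state=A head=4 tape=_bbc[c]c_   (A,c)→(C,_,+1)
state=C head=5 tape=_bbc_[c]_   (C,c)→(C,c,+1)
state=C head=6 tape=_bbc_c[_]
At halt the head is at cell 6.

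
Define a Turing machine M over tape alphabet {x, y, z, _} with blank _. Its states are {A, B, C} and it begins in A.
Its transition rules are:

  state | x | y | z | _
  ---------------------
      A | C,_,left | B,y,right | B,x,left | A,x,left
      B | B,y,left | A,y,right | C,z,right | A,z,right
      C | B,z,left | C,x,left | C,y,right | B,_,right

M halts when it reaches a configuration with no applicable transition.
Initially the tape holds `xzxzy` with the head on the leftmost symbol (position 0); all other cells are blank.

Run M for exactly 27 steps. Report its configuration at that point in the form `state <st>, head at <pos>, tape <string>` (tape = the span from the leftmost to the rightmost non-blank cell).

state A, head at 1, tape zyzxzy

A | _[x]zxzy   read x → write _, move left, go to C
C | [_]_zxzy   read _ → write _, move right, go to B
B | _[_]zxzy   read _ → write z, move right, go to A
A | _z[z]xzy   read z → write x, move left, go to B
B | _[z]xxzy   read z → write z, move right, go to C
C | _z[x]xzy   read x → write z, move left, go to B
B | _[z]zxzy   read z → write z, move right, go to C
C | _z[z]xzy   read z → write y, move right, go to C
C | _zy[x]zy   read x → write z, move left, go to B
B | _z[y]zzy   read y → write y, move right, go to A
A | _zy[z]zy   read z → write x, move left, go to B
B | _z[y]xzy   read y → write y, move right, go to A
A | _zy[x]zy   read x → write _, move left, go to C
C | _z[y]_zy   read y → write x, move left, go to C
C | _[z]x_zy   read z → write y, move right, go to C
C | _y[x]_zy   read x → write z, move left, go to B
B | _[y]z_zy   read y → write y, move right, go to A
A | _y[z]_zy   read z → write x, move left, go to B
B | _[y]x_zy   read y → write y, move right, go to A
A | _y[x]_zy   read x → write _, move left, go to C
C | _[y]__zy   read y → write x, move left, go to C
C | [_]x__zy   read _ → write _, move right, go to B
B | _[x]__zy   read x → write y, move left, go to B
B | [_]y__zy   read _ → write z, move right, go to A
A | z[y]__zy   read y → write y, move right, go to B
B | zy[_]_zy   read _ → write z, move right, go to A
A | zyz[_]zy   read _ → write x, move left, go to A
A | zy[z]xzy
After 27 steps: state A, head at 1, tape zyzxzy.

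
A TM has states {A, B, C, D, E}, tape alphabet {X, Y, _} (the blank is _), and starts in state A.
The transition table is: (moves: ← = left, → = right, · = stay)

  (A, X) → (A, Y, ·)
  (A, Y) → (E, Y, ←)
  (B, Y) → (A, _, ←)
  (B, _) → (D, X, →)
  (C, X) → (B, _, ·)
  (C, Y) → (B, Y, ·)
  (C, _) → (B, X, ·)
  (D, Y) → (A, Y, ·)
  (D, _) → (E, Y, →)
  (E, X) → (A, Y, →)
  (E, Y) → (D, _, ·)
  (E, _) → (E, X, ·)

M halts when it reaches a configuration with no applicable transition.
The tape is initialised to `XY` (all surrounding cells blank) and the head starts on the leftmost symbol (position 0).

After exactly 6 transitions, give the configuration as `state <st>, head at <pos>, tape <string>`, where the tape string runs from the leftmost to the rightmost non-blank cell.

state=A head=0 tape=_[X]Y   (A,X)→(A,Y,·)
state=A head=0 tape=_[Y]Y   (A,Y)→(E,Y,←)
state=E head=-1 tape=[_]YY   (E,_)→(E,X,·)
state=E head=-1 tape=[X]YY   (E,X)→(A,Y,→)
state=A head=0 tape=Y[Y]Y   (A,Y)→(E,Y,←)
state=E head=-1 tape=[Y]YY   (E,Y)→(D,_,·)
state=D head=-1 tape=[_]YY
After 6 steps: state D, head at -1, tape YY.

state D, head at -1, tape YY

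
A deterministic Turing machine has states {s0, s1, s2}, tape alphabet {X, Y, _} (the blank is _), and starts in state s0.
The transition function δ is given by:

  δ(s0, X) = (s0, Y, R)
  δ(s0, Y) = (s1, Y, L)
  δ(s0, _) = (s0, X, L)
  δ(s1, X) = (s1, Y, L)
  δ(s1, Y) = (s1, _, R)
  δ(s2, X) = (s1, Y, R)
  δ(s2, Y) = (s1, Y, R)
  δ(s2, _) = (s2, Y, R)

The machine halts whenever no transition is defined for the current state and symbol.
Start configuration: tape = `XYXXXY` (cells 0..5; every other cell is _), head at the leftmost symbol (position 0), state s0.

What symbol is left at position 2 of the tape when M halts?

Y

s0 | [X]YXXXY   read X → write Y, move R, go to s0
s0 | Y[Y]XXXY   read Y → write Y, move L, go to s1
s1 | [Y]YXXXY   read Y → write _, move R, go to s1
s1 | _[Y]XXXY   read Y → write _, move R, go to s1
s1 | __[X]XXY   read X → write Y, move L, go to s1
s1 | _[_]YXXY
Cell 2 holds Y when M halts.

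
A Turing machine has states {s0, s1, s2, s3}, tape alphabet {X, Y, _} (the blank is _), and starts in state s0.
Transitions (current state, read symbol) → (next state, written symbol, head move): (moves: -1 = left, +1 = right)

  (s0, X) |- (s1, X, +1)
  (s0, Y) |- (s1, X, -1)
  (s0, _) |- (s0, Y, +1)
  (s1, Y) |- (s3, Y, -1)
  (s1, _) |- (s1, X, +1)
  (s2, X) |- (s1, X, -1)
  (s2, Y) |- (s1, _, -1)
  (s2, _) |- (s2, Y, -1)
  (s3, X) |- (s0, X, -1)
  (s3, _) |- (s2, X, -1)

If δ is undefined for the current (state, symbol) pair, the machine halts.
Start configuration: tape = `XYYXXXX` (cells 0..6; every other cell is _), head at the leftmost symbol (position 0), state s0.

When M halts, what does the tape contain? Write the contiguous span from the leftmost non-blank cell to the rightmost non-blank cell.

XXXYYXXXX

s0 | __[X]YYXXXX   read X → write X, move +1, go to s1
s1 | __X[Y]YXXXX   read Y → write Y, move -1, go to s3
s3 | __[X]YYXXXX   read X → write X, move -1, go to s0
s0 | _[_]XYYXXXX   read _ → write Y, move +1, go to s0
s0 | _Y[X]YYXXXX   read X → write X, move +1, go to s1
s1 | _YX[Y]YXXXX   read Y → write Y, move -1, go to s3
s3 | _Y[X]YYXXXX   read X → write X, move -1, go to s0
s0 | _[Y]XYYXXXX   read Y → write X, move -1, go to s1
s1 | [_]XXYYXXXX   read _ → write X, move +1, go to s1
s1 | X[X]XYYXXXX
The non-blank tape span at halt is XXXYYXXXX.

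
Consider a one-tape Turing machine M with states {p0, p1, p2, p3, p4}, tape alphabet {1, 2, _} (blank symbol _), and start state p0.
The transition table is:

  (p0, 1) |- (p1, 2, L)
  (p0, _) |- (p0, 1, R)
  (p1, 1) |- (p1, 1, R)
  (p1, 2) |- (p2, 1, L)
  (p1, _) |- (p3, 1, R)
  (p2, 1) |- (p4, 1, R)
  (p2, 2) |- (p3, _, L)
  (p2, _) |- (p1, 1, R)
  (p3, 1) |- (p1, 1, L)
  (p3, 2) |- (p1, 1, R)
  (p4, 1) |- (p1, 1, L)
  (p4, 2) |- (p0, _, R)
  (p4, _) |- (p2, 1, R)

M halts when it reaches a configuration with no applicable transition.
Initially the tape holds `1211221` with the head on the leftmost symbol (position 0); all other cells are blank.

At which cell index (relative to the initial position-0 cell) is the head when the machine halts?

p0 | _[1]211221__   read 1 → write 2, move L, go to p1
p1 | [_]2211221__   read _ → write 1, move R, go to p3
p3 | 1[2]211221__   read 2 → write 1, move R, go to p1
p1 | 11[2]11221__   read 2 → write 1, move L, go to p2
p2 | 1[1]111221__   read 1 → write 1, move R, go to p4
p4 | 11[1]11221__   read 1 → write 1, move L, go to p1
p1 | 1[1]111221__   read 1 → write 1, move R, go to p1
p1 | 11[1]11221__   read 1 → write 1, move R, go to p1
p1 | 111[1]1221__   read 1 → write 1, move R, go to p1
p1 | 1111[1]221__   read 1 → write 1, move R, go to p1
p1 | 11111[2]21__   read 2 → write 1, move L, go to p2
p2 | 1111[1]121__   read 1 → write 1, move R, go to p4
p4 | 11111[1]21__   read 1 → write 1, move L, go to p1
p1 | 1111[1]121__   read 1 → write 1, move R, go to p1
p1 | 11111[1]21__   read 1 → write 1, move R, go to p1
p1 | 111111[2]1__   read 2 → write 1, move L, go to p2
p2 | 11111[1]11__   read 1 → write 1, move R, go to p4
p4 | 111111[1]1__   read 1 → write 1, move L, go to p1
p1 | 11111[1]11__   read 1 → write 1, move R, go to p1
p1 | 111111[1]1__   read 1 → write 1, move R, go to p1
p1 | 1111111[1]__   read 1 → write 1, move R, go to p1
p1 | 11111111[_]_   read _ → write 1, move R, go to p3
p3 | 111111111[_]
At halt the head is at cell 8.

8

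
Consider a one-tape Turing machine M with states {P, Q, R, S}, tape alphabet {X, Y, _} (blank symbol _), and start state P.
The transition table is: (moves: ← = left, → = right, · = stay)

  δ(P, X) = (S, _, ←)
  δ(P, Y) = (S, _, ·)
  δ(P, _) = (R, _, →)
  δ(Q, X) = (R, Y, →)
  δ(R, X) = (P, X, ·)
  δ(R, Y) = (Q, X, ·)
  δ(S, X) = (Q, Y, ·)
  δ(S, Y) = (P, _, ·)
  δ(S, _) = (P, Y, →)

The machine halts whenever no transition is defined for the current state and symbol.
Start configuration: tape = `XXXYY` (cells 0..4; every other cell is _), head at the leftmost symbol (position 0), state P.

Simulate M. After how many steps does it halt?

P | _[X]XXYY_   read X → write _, move ←, go to S
S | [_]_XXYY_   read _ → write Y, move →, go to P
P | Y[_]XXYY_   read _ → write _, move →, go to R
R | Y_[X]XYY_   read X → write X, move ·, go to P
P | Y_[X]XYY_   read X → write _, move ←, go to S
S | Y[_]_XYY_   read _ → write Y, move →, go to P
P | YY[_]XYY_   read _ → write _, move →, go to R
R | YY_[X]YY_   read X → write X, move ·, go to P
P | YY_[X]YY_   read X → write _, move ←, go to S
S | YY[_]_YY_   read _ → write Y, move →, go to P
P | YYY[_]YY_   read _ → write _, move →, go to R
R | YYY_[Y]Y_   read Y → write X, move ·, go to Q
Q | YYY_[X]Y_   read X → write Y, move →, go to R
R | YYY_Y[Y]_   read Y → write X, move ·, go to Q
Q | YYY_Y[X]_   read X → write Y, move →, go to R
R | YYY_YY[_]
M halts after 15 transitions.

15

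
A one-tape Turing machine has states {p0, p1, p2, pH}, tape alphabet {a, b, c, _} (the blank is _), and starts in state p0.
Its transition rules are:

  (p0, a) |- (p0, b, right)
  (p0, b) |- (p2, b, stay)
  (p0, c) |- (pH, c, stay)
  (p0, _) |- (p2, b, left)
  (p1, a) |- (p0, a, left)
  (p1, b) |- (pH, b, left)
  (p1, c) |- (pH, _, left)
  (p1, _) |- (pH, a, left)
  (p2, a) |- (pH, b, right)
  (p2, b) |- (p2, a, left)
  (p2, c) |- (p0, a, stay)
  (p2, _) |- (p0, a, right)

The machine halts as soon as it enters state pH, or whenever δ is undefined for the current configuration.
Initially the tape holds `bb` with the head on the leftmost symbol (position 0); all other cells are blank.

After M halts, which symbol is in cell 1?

a

p0 | _[b]b   read b → write b, move stay, go to p2
p2 | _[b]b   read b → write a, move left, go to p2
p2 | [_]ab   read _ → write a, move right, go to p0
p0 | a[a]b   read a → write b, move right, go to p0
p0 | ab[b]   read b → write b, move stay, go to p2
p2 | ab[b]   read b → write a, move left, go to p2
p2 | a[b]a   read b → write a, move left, go to p2
p2 | [a]aa   read a → write b, move right, go to pH
pH | b[a]a
Cell 1 holds a when M halts.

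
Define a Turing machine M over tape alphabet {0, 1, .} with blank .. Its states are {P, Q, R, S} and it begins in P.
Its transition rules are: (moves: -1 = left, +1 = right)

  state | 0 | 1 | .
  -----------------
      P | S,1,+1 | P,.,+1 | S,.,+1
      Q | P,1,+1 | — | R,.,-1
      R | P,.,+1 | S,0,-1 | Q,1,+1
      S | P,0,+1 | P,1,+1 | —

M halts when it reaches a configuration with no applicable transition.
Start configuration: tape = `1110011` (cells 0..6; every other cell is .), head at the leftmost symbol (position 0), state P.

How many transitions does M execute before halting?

state=P head=0 tape=[1]110011..   (P,1)→(P,.,+1)
state=P head=1 tape=.[1]10011..   (P,1)→(P,.,+1)
state=P head=2 tape=..[1]0011..   (P,1)→(P,.,+1)
state=P head=3 tape=...[0]011..   (P,0)→(S,1,+1)
state=S head=4 tape=...1[0]11..   (S,0)→(P,0,+1)
state=P head=5 tape=...10[1]1..   (P,1)→(P,.,+1)
state=P head=6 tape=...10.[1]..   (P,1)→(P,.,+1)
state=P head=7 tape=...10..[.].   (P,.)→(S,.,+1)
state=S head=8 tape=...10...[.]
M halts after 8 transitions.

8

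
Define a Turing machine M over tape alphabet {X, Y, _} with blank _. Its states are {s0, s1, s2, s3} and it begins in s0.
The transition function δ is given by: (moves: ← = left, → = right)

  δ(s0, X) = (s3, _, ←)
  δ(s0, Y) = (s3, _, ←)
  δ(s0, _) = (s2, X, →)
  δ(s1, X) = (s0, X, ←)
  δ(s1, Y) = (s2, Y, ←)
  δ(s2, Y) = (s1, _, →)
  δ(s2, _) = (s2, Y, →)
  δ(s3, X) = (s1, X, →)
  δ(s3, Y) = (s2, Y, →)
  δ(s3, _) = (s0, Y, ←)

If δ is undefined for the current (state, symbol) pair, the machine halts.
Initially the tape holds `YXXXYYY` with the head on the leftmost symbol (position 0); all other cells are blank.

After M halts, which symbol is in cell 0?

_

state=s0 head=0 tape=__[Y]XXXYYY   (s0,Y)→(s3,_,←)
state=s3 head=-1 tape=_[_]_XXXYYY   (s3,_)→(s0,Y,←)
state=s0 head=-2 tape=[_]Y_XXXYYY   (s0,_)→(s2,X,→)
state=s2 head=-1 tape=X[Y]_XXXYYY   (s2,Y)→(s1,_,→)
state=s1 head=0 tape=X_[_]XXXYYY
Cell 0 holds _ when M halts.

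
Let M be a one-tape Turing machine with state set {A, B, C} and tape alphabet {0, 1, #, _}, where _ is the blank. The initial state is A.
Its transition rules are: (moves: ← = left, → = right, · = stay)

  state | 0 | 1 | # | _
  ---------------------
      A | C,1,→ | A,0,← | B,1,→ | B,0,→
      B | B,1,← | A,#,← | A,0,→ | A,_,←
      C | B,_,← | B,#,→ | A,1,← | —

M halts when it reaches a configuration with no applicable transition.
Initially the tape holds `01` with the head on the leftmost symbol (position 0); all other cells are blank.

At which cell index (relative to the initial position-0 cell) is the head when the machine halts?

-2

state=A head=0 tape=___[0]1_   (A,0)→(C,1,→)
state=C head=1 tape=___1[1]_   (C,1)→(B,#,→)
state=B head=2 tape=___1#[_]   (B,_)→(A,_,←)
state=A head=1 tape=___1[#]_   (A,#)→(B,1,→)
state=B head=2 tape=___11[_]   (B,_)→(A,_,←)
state=A head=1 tape=___1[1]_   (A,1)→(A,0,←)
state=A head=0 tape=___[1]0_   (A,1)→(A,0,←)
state=A head=-1 tape=__[_]00_   (A,_)→(B,0,→)
state=B head=0 tape=__0[0]0_   (B,0)→(B,1,←)
state=B head=-1 tape=__[0]10_   (B,0)→(B,1,←)
state=B head=-2 tape=_[_]110_   (B,_)→(A,_,←)
state=A head=-3 tape=[_]_110_   (A,_)→(B,0,→)
state=B head=-2 tape=0[_]110_   (B,_)→(A,_,←)
state=A head=-3 tape=[0]_110_   (A,0)→(C,1,→)
state=C head=-2 tape=1[_]110_
At halt the head is at cell -2.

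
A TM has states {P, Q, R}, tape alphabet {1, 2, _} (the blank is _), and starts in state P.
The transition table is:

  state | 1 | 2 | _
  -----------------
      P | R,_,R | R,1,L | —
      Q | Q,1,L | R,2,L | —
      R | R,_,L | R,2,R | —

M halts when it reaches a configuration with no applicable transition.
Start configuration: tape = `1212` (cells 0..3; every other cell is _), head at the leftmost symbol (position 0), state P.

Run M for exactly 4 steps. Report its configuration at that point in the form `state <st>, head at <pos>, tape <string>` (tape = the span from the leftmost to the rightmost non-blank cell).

state R, head at 2, tape 2_2

P | [1]212   read 1 → write _, move R, go to R
R | _[2]12   read 2 → write 2, move R, go to R
R | _2[1]2   read 1 → write _, move L, go to R
R | _[2]_2   read 2 → write 2, move R, go to R
R | _2[_]2
After 4 steps: state R, head at 2, tape 2_2.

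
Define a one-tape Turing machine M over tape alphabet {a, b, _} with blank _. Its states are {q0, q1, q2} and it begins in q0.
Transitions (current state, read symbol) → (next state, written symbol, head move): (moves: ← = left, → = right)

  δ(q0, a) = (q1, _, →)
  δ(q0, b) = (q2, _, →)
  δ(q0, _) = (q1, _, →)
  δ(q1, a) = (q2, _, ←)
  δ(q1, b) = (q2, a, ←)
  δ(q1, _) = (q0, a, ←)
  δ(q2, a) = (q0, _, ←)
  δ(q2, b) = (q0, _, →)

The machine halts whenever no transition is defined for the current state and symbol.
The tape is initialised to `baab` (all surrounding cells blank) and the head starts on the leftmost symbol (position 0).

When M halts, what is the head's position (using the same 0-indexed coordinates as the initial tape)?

q0 | [b]aab   read b → write _, move →, go to q2
q2 | _[a]ab   read a → write _, move ←, go to q0
q0 | [_]_ab   read _ → write _, move →, go to q1
q1 | _[_]ab   read _ → write a, move ←, go to q0
q0 | [_]aab   read _ → write _, move →, go to q1
q1 | _[a]ab   read a → write _, move ←, go to q2
q2 | [_]_ab
At halt the head is at cell 0.

0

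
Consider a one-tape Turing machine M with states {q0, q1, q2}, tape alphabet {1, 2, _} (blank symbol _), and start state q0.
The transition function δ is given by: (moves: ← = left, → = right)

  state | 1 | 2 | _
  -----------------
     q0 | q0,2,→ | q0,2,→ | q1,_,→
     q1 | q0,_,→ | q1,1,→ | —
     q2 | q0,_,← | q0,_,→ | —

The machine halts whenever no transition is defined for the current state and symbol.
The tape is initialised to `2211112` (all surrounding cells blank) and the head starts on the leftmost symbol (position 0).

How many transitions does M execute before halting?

state=q0 head=0 tape=[2]211112__   (q0,2)→(q0,2,→)
state=q0 head=1 tape=2[2]11112__   (q0,2)→(q0,2,→)
state=q0 head=2 tape=22[1]1112__   (q0,1)→(q0,2,→)
state=q0 head=3 tape=222[1]112__   (q0,1)→(q0,2,→)
state=q0 head=4 tape=2222[1]12__   (q0,1)→(q0,2,→)
state=q0 head=5 tape=22222[1]2__   (q0,1)→(q0,2,→)
state=q0 head=6 tape=222222[2]__   (q0,2)→(q0,2,→)
state=q0 head=7 tape=2222222[_]_   (q0,_)→(q1,_,→)
state=q1 head=8 tape=2222222_[_]
M halts after 8 transitions.

8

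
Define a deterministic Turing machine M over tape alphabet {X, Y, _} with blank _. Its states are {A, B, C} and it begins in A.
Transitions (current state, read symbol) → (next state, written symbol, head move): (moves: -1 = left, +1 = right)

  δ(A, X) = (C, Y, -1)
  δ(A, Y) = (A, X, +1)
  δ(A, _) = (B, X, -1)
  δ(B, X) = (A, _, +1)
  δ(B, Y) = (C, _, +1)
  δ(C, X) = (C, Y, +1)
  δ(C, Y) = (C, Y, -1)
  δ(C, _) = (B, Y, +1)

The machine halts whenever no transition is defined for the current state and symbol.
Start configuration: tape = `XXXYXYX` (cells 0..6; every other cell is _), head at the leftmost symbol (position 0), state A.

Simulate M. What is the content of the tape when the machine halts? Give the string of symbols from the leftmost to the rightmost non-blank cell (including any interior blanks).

YYYYYY_YY

A | _[X]XXYXYX__   read X → write Y, move -1, go to C
C | [_]YXXYXYX__   read _ → write Y, move +1, go to B
B | Y[Y]XXYXYX__   read Y → write _, move +1, go to C
C | Y_[X]XYXYX__   read X → write Y, move +1, go to C
C | Y_Y[X]YXYX__   read X → write Y, move +1, go to C
C | Y_YY[Y]XYX__   read Y → write Y, move -1, go to C
C | Y_Y[Y]YXYX__   read Y → write Y, move -1, go to C
C | Y_[Y]YYXYX__   read Y → write Y, move -1, go to C
C | Y[_]YYYXYX__   read _ → write Y, move +1, go to B
B | YY[Y]YYXYX__   read Y → write _, move +1, go to C
C | YY_[Y]YXYX__   read Y → write Y, move -1, go to C
C | YY[_]YYXYX__   read _ → write Y, move +1, go to B
B | YYY[Y]YXYX__   read Y → write _, move +1, go to C
C | YYY_[Y]XYX__   read Y → write Y, move -1, go to C
C | YYY[_]YXYX__   read _ → write Y, move +1, go to B
B | YYYY[Y]XYX__   read Y → write _, move +1, go to C
C | YYYY_[X]YX__   read X → write Y, move +1, go to C
C | YYYY_Y[Y]X__   read Y → write Y, move -1, go to C
C | YYYY_[Y]YX__   read Y → write Y, move -1, go to C
C | YYYY[_]YYX__   read _ → write Y, move +1, go to B
B | YYYYY[Y]YX__   read Y → write _, move +1, go to C
C | YYYYY_[Y]X__   read Y → write Y, move -1, go to C
C | YYYYY[_]YX__   read _ → write Y, move +1, go to B
B | YYYYYY[Y]X__   read Y → write _, move +1, go to C
C | YYYYYY_[X]__   read X → write Y, move +1, go to C
C | YYYYYY_Y[_]_   read _ → write Y, move +1, go to B
B | YYYYYY_YY[_]
The non-blank tape span at halt is YYYYYY_YY.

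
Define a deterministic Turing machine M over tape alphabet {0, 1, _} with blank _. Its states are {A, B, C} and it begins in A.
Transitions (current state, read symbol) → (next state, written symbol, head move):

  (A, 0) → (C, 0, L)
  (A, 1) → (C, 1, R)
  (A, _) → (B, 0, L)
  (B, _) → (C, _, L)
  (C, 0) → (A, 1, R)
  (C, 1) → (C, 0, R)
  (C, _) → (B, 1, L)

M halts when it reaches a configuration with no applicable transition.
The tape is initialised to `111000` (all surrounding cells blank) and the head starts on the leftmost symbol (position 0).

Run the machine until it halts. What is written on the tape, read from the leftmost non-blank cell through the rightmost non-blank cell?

1000010

A | [1]11000_   read 1 → write 1, move R, go to C
C | 1[1]1000_   read 1 → write 0, move R, go to C
C | 10[1]000_   read 1 → write 0, move R, go to C
C | 100[0]00_   read 0 → write 1, move R, go to A
A | 1001[0]0_   read 0 → write 0, move L, go to C
C | 100[1]00_   read 1 → write 0, move R, go to C
C | 1000[0]0_   read 0 → write 1, move R, go to A
A | 10001[0]_   read 0 → write 0, move L, go to C
C | 1000[1]0_   read 1 → write 0, move R, go to C
C | 10000[0]_   read 0 → write 1, move R, go to A
A | 100001[_]   read _ → write 0, move L, go to B
B | 10000[1]0
The non-blank tape span at halt is 1000010.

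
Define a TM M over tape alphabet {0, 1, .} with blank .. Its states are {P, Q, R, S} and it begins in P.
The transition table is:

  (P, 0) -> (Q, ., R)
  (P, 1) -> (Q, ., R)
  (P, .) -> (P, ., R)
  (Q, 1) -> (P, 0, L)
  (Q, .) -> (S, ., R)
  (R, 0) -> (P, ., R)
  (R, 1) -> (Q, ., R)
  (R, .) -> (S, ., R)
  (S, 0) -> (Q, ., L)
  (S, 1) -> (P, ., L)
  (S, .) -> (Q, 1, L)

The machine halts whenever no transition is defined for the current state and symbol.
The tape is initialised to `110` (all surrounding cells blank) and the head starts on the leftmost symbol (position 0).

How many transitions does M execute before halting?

P | [1]10   read 1 → write ., move R, go to Q
Q | .[1]0   read 1 → write 0, move L, go to P
P | [.]00   read . → write ., move R, go to P
P | .[0]0   read 0 → write ., move R, go to Q
Q | ..[0]
M halts after 4 transitions.

4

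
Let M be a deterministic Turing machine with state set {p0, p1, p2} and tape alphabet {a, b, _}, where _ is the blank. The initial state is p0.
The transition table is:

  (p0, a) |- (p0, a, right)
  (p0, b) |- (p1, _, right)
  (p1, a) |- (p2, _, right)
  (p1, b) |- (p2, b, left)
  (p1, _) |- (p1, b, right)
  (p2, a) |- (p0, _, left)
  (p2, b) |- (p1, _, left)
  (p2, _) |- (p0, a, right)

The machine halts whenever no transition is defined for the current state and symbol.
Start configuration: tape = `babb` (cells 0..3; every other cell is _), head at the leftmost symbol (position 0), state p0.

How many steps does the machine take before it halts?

19

state=p0 head=0 tape=_[b]abb   (p0,b)→(p1,_,right)
state=p1 head=1 tape=__[a]bb   (p1,a)→(p2,_,right)
state=p2 head=2 tape=___[b]b   (p2,b)→(p1,_,left)
state=p1 head=1 tape=__[_]_b   (p1,_)→(p1,b,right)
state=p1 head=2 tape=__b[_]b   (p1,_)→(p1,b,right)
state=p1 head=3 tape=__bb[b]   (p1,b)→(p2,b,left)
state=p2 head=2 tape=__b[b]b   (p2,b)→(p1,_,left)
state=p1 head=1 tape=__[b]_b   (p1,b)→(p2,b,left)
state=p2 head=0 tape=_[_]b_b   (p2,_)→(p0,a,right)
state=p0 head=1 tape=_a[b]_b   (p0,b)→(p1,_,right)
state=p1 head=2 tape=_a_[_]b   (p1,_)→(p1,b,right)
state=p1 head=3 tape=_a_b[b]   (p1,b)→(p2,b,left)
state=p2 head=2 tape=_a_[b]b   (p2,b)→(p1,_,left)
state=p1 head=1 tape=_a[_]_b   (p1,_)→(p1,b,right)
state=p1 head=2 tape=_ab[_]b   (p1,_)→(p1,b,right)
state=p1 head=3 tape=_abb[b]   (p1,b)→(p2,b,left)
state=p2 head=2 tape=_ab[b]b   (p2,b)→(p1,_,left)
state=p1 head=1 tape=_a[b]_b   (p1,b)→(p2,b,left)
state=p2 head=0 tape=_[a]b_b   (p2,a)→(p0,_,left)
state=p0 head=-1 tape=[_]_b_b
M halts after 19 transitions.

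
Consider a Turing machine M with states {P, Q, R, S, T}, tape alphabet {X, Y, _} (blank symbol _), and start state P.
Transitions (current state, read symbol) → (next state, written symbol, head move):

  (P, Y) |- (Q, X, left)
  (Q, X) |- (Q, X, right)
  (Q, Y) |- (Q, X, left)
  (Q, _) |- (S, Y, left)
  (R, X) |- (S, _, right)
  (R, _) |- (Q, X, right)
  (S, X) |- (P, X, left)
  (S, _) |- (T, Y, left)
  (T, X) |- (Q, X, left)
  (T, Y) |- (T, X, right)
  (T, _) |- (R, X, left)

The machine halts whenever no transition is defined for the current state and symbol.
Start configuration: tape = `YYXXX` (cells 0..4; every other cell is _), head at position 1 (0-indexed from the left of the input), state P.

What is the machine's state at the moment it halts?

P | ____Y[Y]XXX_   read Y → write X, move left, go to Q
Q | ____[Y]XXXX_   read Y → write X, move left, go to Q
Q | ___[_]XXXXX_   read _ → write Y, move left, go to S
S | __[_]YXXXXX_   read _ → write Y, move left, go to T
T | _[_]YYXXXXX_   read _ → write X, move left, go to R
R | [_]XYYXXXXX_   read _ → write X, move right, go to Q
Q | X[X]YYXXXXX_   read X → write X, move right, go to Q
Q | XX[Y]YXXXXX_   read Y → write X, move left, go to Q
Q | X[X]XYXXXXX_   read X → write X, move right, go to Q
Q | XX[X]YXXXXX_   read X → write X, move right, go to Q
Q | XXX[Y]XXXXX_   read Y → write X, move left, go to Q
Q | XX[X]XXXXXX_   read X → write X, move right, go to Q
Q | XXX[X]XXXXX_   read X → write X, move right, go to Q
Q | XXXX[X]XXXX_   read X → write X, move right, go to Q
Q | XXXXX[X]XXX_   read X → write X, move right, go to Q
Q | XXXXXX[X]XX_   read X → write X, move right, go to Q
Q | XXXXXXX[X]X_   read X → write X, move right, go to Q
Q | XXXXXXXX[X]_   read X → write X, move right, go to Q
Q | XXXXXXXXX[_]   read _ → write Y, move left, go to S
S | XXXXXXXX[X]Y   read X → write X, move left, go to P
P | XXXXXXX[X]XY
No transition is defined for (P, X); M halts in state P.

P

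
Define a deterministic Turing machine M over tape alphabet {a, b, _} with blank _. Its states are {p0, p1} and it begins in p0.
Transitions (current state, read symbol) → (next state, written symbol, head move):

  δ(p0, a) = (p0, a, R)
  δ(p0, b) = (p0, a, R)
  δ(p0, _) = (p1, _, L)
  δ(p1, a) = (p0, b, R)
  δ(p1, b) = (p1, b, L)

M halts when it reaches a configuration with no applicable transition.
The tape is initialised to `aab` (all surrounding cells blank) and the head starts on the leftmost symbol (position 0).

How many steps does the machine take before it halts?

p0 | _[a]ab_   read a → write a, move R, go to p0
p0 | _a[a]b_   read a → write a, move R, go to p0
p0 | _aa[b]_   read b → write a, move R, go to p0
p0 | _aaa[_]   read _ → write _, move L, go to p1
p1 | _aa[a]_   read a → write b, move R, go to p0
p0 | _aab[_]   read _ → write _, move L, go to p1
p1 | _aa[b]_   read b → write b, move L, go to p1
p1 | _a[a]b_   read a → write b, move R, go to p0
p0 | _ab[b]_   read b → write a, move R, go to p0
p0 | _aba[_]   read _ → write _, move L, go to p1
p1 | _ab[a]_   read a → write b, move R, go to p0
p0 | _abb[_]   read _ → write _, move L, go to p1
p1 | _ab[b]_   read b → write b, move L, go to p1
p1 | _a[b]b_   read b → write b, move L, go to p1
p1 | _[a]bb_   read a → write b, move R, go to p0
p0 | _b[b]b_   read b → write a, move R, go to p0
p0 | _ba[b]_   read b → write a, move R, go to p0
p0 | _baa[_]   read _ → write _, move L, go to p1
p1 | _ba[a]_   read a → write b, move R, go to p0
p0 | _bab[_]   read _ → write _, move L, go to p1
p1 | _ba[b]_   read b → write b, move L, go to p1
p1 | _b[a]b_   read a → write b, move R, go to p0
p0 | _bb[b]_   read b → write a, move R, go to p0
p0 | _bba[_]   read _ → write _, move L, go to p1
p1 | _bb[a]_   read a → write b, move R, go to p0
p0 | _bbb[_]   read _ → write _, move L, go to p1
p1 | _bb[b]_   read b → write b, move L, go to p1
p1 | _b[b]b_   read b → write b, move L, go to p1
p1 | _[b]bb_   read b → write b, move L, go to p1
p1 | [_]bbb_
M halts after 29 transitions.

29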